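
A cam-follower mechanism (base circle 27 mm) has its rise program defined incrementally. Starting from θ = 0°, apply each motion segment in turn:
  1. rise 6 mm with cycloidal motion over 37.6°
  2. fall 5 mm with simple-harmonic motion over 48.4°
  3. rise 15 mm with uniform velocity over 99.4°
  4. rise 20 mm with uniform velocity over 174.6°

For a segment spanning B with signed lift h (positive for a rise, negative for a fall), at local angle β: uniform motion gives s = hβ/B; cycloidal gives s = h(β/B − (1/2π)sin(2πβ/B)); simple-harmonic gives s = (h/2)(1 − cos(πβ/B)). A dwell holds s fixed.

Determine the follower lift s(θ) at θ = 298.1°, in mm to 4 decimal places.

seg 1 [0°–37.6°] cycloidal, h=6: full span → s += 6 → s = 6.0000
seg 2 [37.6°–86°] simple-harmonic, h=-5: full span → s += -5 → s = 1.0000
seg 3 [86°–185.4°] uniform, h=15: full span → s += 15 → s = 16.0000
seg 4 [185.4°–360°] uniform, h=20: θ=298.1° here. β=112.7, B=174.6. 20·112.7/174.6 = 12.9095 → s = 28.9095

28.9095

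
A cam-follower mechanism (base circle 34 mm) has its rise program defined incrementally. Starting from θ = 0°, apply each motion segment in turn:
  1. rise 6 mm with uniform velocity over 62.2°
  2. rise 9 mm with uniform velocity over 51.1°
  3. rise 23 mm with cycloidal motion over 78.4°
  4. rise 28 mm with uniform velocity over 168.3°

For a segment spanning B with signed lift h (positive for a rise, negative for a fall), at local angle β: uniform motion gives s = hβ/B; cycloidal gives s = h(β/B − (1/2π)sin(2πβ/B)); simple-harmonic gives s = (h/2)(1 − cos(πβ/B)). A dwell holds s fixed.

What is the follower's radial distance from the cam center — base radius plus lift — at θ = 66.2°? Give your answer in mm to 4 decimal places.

seg 1 [0°–62.2°] uniform, h=6: full span → s += 6 → s = 6.0000
seg 2 [62.2°–113.3°] uniform, h=9: θ=66.2° here. β=4, B=51.1. 9·4/51.1 = 0.7045 → s = 6.7045
radial distance = base radius + s = 34 + 6.7045 = 40.7045

40.7045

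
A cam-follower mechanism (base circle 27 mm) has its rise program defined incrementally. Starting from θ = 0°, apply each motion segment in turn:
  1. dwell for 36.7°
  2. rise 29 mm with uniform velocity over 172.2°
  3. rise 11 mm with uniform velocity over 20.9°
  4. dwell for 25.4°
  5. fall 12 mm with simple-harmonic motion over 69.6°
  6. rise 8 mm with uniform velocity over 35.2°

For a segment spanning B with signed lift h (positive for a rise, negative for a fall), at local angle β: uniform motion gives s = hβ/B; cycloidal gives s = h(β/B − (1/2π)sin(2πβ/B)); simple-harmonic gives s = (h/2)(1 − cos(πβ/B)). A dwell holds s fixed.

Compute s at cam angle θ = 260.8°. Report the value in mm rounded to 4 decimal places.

seg 1 [0°–36.7°] dwell: s stays 0.0000
seg 2 [36.7°–208.9°] uniform, h=29: full span → s += 29 → s = 29.0000
seg 3 [208.9°–229.8°] uniform, h=11: full span → s += 11 → s = 40.0000
seg 4 [229.8°–255.2°] dwell: s stays 40.0000
seg 5 [255.2°–324.8°] simple-harmonic, h=-12: θ=260.8° here. β=5.6, B=69.6. -12/2·(1 − cos(π·0.0805)) = -0.1907 → s = 39.8093

39.8093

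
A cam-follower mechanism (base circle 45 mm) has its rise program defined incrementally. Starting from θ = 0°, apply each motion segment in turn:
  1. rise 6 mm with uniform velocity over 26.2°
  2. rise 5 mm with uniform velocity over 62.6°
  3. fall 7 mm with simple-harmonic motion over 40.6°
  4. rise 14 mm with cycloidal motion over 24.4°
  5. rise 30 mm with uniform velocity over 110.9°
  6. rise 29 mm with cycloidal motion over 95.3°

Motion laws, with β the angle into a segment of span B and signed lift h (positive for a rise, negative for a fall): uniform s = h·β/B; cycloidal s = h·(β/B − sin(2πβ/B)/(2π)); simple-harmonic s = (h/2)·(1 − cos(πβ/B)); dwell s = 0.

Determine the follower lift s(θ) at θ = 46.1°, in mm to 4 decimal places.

seg 1 [0°–26.2°] uniform, h=6: full span → s += 6 → s = 6.0000
seg 2 [26.2°–88.8°] uniform, h=5: θ=46.1° here. β=19.9, B=62.6. 5·19.9/62.6 = 1.5895 → s = 7.5895

7.5895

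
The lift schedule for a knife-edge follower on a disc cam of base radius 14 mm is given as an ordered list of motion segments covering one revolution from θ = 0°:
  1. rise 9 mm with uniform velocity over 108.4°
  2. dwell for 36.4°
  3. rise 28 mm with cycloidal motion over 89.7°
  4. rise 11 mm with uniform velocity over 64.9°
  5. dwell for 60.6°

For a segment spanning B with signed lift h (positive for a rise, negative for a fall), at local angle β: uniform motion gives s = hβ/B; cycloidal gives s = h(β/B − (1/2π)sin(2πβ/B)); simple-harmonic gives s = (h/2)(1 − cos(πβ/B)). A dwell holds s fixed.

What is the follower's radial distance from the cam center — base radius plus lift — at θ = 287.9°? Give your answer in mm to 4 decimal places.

seg 1 [0°–108.4°] uniform, h=9: full span → s += 9 → s = 9.0000
seg 2 [108.4°–144.8°] dwell: s stays 9.0000
seg 3 [144.8°–234.5°] cycloidal, h=28: full span → s += 28 → s = 37.0000
seg 4 [234.5°–299.4°] uniform, h=11: θ=287.9° here. β=53.4, B=64.9. 11·53.4/64.9 = 9.0508 → s = 46.0508
radial distance = base radius + s = 14 + 46.0508 = 60.0508

60.0508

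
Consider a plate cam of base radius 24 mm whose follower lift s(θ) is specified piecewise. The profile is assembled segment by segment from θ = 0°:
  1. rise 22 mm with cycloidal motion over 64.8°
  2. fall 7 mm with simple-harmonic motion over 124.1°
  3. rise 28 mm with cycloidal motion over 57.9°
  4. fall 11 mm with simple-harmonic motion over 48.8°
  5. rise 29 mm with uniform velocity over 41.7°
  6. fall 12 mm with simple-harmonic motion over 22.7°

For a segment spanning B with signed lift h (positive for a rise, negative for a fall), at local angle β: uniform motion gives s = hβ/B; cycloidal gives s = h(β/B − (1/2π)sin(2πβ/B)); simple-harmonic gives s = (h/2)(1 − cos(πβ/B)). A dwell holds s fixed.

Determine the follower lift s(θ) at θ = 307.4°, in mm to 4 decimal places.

seg 1 [0°–64.8°] cycloidal, h=22: full span → s += 22 → s = 22.0000
seg 2 [64.8°–188.9°] simple-harmonic, h=-7: full span → s += -7 → s = 15.0000
seg 3 [188.9°–246.8°] cycloidal, h=28: full span → s += 28 → s = 43.0000
seg 4 [246.8°–295.6°] simple-harmonic, h=-11: full span → s += -11 → s = 32.0000
seg 5 [295.6°–337.3°] uniform, h=29: θ=307.4° here. β=11.8, B=41.7. 29·11.8/41.7 = 8.2062 → s = 40.2062

40.2062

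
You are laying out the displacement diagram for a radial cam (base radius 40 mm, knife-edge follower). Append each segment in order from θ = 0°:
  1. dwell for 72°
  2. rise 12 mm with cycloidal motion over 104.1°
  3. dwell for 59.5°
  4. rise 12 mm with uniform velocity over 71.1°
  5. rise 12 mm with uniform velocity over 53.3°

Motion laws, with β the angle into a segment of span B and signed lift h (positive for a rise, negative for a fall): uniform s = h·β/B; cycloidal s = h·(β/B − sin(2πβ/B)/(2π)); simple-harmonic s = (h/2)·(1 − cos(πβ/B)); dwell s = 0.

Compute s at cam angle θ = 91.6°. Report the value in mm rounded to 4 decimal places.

seg 1 [0°–72°] dwell: s stays 0.0000
seg 2 [72°–176.1°] cycloidal, h=12: θ=91.6° here. β=19.6, B=104.1. 12·(0.1883 − sin(2π·0.1883)/(2π)) = 0.4913 → s = 0.4913

0.4913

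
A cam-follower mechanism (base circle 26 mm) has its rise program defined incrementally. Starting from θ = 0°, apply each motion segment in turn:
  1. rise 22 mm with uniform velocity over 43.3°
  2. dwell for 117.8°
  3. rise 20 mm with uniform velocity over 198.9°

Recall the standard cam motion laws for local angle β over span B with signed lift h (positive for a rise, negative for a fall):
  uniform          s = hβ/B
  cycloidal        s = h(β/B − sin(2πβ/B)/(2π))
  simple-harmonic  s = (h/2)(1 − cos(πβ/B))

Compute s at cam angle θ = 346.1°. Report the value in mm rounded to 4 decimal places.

seg 1 [0°–43.3°] uniform, h=22: full span → s += 22 → s = 22.0000
seg 2 [43.3°–161.1°] dwell: s stays 22.0000
seg 3 [161.1°–360°] uniform, h=20: θ=346.1° here. β=185, B=198.9. 20·185/198.9 = 18.6023 → s = 40.6023

40.6023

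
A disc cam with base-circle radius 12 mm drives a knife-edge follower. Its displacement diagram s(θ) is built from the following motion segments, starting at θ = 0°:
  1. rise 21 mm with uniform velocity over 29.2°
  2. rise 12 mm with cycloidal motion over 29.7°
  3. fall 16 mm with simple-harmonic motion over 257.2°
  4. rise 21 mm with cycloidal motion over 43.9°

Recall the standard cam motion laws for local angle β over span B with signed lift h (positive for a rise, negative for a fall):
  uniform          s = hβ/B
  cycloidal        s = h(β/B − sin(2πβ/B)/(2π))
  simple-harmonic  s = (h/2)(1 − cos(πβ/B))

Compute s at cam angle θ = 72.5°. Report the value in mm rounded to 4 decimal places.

seg 1 [0°–29.2°] uniform, h=21: full span → s += 21 → s = 21.0000
seg 2 [29.2°–58.9°] cycloidal, h=12: full span → s += 12 → s = 33.0000
seg 3 [58.9°–316.1°] simple-harmonic, h=-16: θ=72.5° here. β=13.6, B=257.2. -16/2·(1 − cos(π·0.0529)) = -0.1101 → s = 32.8899

32.8899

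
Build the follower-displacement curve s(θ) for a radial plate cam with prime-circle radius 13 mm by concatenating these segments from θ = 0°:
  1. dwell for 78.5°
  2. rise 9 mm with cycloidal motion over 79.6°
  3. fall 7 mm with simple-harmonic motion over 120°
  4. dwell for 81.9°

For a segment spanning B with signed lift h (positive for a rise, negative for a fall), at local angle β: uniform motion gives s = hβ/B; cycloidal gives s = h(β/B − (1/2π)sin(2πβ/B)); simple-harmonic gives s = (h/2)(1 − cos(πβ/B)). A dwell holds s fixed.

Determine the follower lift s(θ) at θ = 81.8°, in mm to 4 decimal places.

seg 1 [0°–78.5°] dwell: s stays 0.0000
seg 2 [78.5°–158.1°] cycloidal, h=9: θ=81.8° here. β=3.3, B=79.6. 9·(0.0415 − sin(2π·0.0415)/(2π)) = 0.0042 → s = 0.0042

0.0042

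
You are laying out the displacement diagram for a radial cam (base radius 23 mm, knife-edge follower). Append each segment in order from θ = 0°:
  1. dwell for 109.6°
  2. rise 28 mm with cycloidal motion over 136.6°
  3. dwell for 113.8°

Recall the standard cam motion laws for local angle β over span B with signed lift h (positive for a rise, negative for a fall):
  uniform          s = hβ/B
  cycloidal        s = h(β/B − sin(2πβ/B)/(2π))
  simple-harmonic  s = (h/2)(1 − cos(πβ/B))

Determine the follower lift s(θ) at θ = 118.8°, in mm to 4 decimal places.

seg 1 [0°–109.6°] dwell: s stays 0.0000
seg 2 [109.6°–246.2°] cycloidal, h=28: θ=118.8° here. β=9.2, B=136.6. 28·(0.0673 − sin(2π·0.0673)/(2π)) = 0.0558 → s = 0.0558

0.0558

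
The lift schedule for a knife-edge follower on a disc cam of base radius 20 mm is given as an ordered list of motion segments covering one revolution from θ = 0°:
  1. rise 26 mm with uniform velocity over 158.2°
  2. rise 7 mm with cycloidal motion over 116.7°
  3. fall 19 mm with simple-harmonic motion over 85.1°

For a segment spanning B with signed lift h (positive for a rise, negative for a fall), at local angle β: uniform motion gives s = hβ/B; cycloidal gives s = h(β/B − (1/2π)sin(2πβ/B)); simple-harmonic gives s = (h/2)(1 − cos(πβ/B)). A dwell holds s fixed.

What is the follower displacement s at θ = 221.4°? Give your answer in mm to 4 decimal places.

seg 1 [0°–158.2°] uniform, h=26: full span → s += 26 → s = 26.0000
seg 2 [158.2°–274.9°] cycloidal, h=7: θ=221.4° here. β=63.2, B=116.7. 7·(0.5416 − sin(2π·0.5416)/(2π)) = 4.0785 → s = 30.0785

30.0785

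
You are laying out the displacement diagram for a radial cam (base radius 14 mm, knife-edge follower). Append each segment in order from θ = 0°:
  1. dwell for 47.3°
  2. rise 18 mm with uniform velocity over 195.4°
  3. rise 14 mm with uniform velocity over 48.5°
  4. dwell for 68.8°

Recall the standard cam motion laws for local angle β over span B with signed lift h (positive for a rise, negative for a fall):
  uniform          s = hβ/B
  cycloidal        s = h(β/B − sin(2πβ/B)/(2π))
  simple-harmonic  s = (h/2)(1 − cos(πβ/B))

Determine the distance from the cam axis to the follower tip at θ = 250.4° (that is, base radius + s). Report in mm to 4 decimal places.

seg 1 [0°–47.3°] dwell: s stays 0.0000
seg 2 [47.3°–242.7°] uniform, h=18: full span → s += 18 → s = 18.0000
seg 3 [242.7°–291.2°] uniform, h=14: θ=250.4° here. β=7.7, B=48.5. 14·7.7/48.5 = 2.2227 → s = 20.2227
radial distance = base radius + s = 14 + 20.2227 = 34.2227

34.2227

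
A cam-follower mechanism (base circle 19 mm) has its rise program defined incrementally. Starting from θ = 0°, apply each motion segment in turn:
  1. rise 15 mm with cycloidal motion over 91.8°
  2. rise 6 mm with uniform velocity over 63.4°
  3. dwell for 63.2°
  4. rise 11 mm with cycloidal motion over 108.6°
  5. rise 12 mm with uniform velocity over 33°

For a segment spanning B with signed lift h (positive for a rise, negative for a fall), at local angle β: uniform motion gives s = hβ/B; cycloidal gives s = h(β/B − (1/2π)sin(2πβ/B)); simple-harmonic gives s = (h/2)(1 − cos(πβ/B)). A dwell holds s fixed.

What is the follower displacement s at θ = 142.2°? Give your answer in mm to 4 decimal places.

seg 1 [0°–91.8°] cycloidal, h=15: full span → s += 15 → s = 15.0000
seg 2 [91.8°–155.2°] uniform, h=6: θ=142.2° here. β=50.4, B=63.4. 6·50.4/63.4 = 4.7697 → s = 19.7697

19.7697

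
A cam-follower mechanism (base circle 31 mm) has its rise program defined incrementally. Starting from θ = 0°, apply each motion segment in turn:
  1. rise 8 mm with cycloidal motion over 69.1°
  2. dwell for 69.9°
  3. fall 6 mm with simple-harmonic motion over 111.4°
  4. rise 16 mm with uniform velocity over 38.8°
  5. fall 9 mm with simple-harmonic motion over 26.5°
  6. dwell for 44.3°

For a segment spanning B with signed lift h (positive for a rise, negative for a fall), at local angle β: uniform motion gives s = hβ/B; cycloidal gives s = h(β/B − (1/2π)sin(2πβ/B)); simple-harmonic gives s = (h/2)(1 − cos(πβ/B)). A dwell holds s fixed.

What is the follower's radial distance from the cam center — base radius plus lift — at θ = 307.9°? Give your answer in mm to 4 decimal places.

seg 1 [0°–69.1°] cycloidal, h=8: full span → s += 8 → s = 8.0000
seg 2 [69.1°–139°] dwell: s stays 8.0000
seg 3 [139°–250.4°] simple-harmonic, h=-6: full span → s += -6 → s = 2.0000
seg 4 [250.4°–289.2°] uniform, h=16: full span → s += 16 → s = 18.0000
seg 5 [289.2°–315.7°] simple-harmonic, h=-9: θ=307.9° here. β=18.7, B=26.5. -9/2·(1 − cos(π·0.7057)) = -7.2094 → s = 10.7906
radial distance = base radius + s = 31 + 10.7906 = 41.7906

41.7906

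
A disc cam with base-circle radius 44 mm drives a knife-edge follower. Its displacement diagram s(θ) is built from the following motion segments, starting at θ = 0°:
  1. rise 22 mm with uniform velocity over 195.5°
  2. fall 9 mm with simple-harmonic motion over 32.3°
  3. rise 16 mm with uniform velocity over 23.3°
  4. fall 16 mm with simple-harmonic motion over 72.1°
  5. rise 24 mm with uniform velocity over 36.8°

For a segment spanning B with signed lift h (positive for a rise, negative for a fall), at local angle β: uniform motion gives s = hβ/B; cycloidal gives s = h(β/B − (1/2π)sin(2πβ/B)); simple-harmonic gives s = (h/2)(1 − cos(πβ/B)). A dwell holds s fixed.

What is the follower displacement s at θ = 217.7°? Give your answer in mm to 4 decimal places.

seg 1 [0°–195.5°] uniform, h=22: full span → s += 22 → s = 22.0000
seg 2 [195.5°–227.8°] simple-harmonic, h=-9: θ=217.7° here. β=22.2, B=32.3. -9/2·(1 − cos(π·0.6873)) = -6.9978 → s = 15.0022

15.0022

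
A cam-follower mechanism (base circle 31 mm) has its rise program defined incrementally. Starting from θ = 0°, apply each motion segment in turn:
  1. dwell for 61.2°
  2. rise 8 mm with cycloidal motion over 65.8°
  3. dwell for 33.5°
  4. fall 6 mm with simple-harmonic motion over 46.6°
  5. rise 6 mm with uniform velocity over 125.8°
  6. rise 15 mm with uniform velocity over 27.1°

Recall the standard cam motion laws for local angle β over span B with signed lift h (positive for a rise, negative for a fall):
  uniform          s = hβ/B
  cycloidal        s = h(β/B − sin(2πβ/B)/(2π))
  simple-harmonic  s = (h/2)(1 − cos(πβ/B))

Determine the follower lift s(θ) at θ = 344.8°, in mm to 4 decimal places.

seg 1 [0°–61.2°] dwell: s stays 0.0000
seg 2 [61.2°–127°] cycloidal, h=8: full span → s += 8 → s = 8.0000
seg 3 [127°–160.5°] dwell: s stays 8.0000
seg 4 [160.5°–207.1°] simple-harmonic, h=-6: full span → s += -6 → s = 2.0000
seg 5 [207.1°–332.9°] uniform, h=6: full span → s += 6 → s = 8.0000
seg 6 [332.9°–360°] uniform, h=15: θ=344.8° here. β=11.9, B=27.1. 15·11.9/27.1 = 6.5867 → s = 14.5867

14.5867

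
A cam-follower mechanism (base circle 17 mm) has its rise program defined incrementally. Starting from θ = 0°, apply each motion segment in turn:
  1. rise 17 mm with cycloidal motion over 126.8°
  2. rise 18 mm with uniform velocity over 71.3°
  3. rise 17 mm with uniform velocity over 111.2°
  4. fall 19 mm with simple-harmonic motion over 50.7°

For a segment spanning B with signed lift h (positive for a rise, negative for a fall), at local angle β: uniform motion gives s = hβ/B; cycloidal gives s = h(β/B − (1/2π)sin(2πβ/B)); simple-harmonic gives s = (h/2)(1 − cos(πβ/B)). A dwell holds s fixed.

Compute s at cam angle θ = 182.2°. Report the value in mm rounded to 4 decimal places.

seg 1 [0°–126.8°] cycloidal, h=17: full span → s += 17 → s = 17.0000
seg 2 [126.8°–198.1°] uniform, h=18: θ=182.2° here. β=55.4, B=71.3. 18·55.4/71.3 = 13.9860 → s = 30.9860

30.9860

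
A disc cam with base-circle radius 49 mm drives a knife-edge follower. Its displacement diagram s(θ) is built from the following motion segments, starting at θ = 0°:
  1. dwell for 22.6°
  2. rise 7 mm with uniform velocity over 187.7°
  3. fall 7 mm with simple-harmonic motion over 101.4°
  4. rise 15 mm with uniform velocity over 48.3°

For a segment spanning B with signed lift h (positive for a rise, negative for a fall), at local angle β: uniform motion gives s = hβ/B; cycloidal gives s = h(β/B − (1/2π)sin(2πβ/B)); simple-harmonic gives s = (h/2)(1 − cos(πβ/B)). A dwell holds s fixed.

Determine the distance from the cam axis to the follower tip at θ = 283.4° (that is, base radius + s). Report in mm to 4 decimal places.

seg 1 [0°–22.6°] dwell: s stays 0.0000
seg 2 [22.6°–210.3°] uniform, h=7: full span → s += 7 → s = 7.0000
seg 3 [210.3°–311.7°] simple-harmonic, h=-7: θ=283.4° here. β=73.1, B=101.4. -7/2·(1 − cos(π·0.7209)) = -5.7387 → s = 1.2613
radial distance = base radius + s = 49 + 1.2613 = 50.2613

50.2613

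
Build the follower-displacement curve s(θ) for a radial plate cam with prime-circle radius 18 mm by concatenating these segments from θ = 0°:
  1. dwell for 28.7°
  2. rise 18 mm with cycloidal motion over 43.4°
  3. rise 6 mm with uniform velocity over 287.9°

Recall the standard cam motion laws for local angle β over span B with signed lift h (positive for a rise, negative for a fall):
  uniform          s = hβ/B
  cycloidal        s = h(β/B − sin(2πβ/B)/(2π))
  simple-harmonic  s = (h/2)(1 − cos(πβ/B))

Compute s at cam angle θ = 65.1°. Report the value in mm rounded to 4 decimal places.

seg 1 [0°–28.7°] dwell: s stays 0.0000
seg 2 [28.7°–72.1°] cycloidal, h=18: θ=65.1° here. β=36.4, B=43.4. 18·(0.8387 − sin(2π·0.8387)/(2π)) = 17.5280 → s = 17.5280

17.5280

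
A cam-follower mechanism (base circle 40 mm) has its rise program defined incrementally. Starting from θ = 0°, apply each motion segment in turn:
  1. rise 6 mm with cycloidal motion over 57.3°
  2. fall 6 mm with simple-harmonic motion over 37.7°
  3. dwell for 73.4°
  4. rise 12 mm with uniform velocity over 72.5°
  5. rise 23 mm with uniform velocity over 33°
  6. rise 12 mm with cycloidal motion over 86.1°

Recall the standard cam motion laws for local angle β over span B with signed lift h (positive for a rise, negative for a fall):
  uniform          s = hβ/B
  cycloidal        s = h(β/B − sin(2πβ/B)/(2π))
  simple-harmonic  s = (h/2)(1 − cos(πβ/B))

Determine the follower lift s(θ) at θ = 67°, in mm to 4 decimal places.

seg 1 [0°–57.3°] cycloidal, h=6: full span → s += 6 → s = 6.0000
seg 2 [57.3°–95°] simple-harmonic, h=-6: θ=67° here. β=9.7, B=37.7. -6/2·(1 − cos(π·0.2573)) = -0.9278 → s = 5.0722

5.0722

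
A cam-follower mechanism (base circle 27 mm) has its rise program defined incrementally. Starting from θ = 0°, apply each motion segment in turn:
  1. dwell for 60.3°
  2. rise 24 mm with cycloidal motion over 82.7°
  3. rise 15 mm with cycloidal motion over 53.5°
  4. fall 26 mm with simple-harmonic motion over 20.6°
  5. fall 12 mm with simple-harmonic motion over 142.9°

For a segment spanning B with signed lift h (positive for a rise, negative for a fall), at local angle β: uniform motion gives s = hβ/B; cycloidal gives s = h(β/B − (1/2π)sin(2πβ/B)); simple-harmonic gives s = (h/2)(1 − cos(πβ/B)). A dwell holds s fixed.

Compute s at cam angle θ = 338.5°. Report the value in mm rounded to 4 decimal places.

seg 1 [0°–60.3°] dwell: s stays 0.0000
seg 2 [60.3°–143°] cycloidal, h=24: full span → s += 24 → s = 24.0000
seg 3 [143°–196.5°] cycloidal, h=15: full span → s += 15 → s = 39.0000
seg 4 [196.5°–217.1°] simple-harmonic, h=-26: full span → s += -26 → s = 13.0000
seg 5 [217.1°–360°] simple-harmonic, h=-12: θ=338.5° here. β=121.4, B=142.9. -12/2·(1 − cos(π·0.8495)) = -11.3421 → s = 1.6579

1.6579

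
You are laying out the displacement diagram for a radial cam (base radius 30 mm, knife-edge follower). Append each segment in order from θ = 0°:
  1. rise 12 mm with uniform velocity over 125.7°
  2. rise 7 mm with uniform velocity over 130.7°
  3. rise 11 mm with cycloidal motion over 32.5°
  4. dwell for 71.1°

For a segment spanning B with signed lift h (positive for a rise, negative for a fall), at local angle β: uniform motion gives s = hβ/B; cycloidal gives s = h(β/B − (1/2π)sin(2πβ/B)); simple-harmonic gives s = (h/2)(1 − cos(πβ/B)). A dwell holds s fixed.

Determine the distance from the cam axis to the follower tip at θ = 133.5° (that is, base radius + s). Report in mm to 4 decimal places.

seg 1 [0°–125.7°] uniform, h=12: full span → s += 12 → s = 12.0000
seg 2 [125.7°–256.4°] uniform, h=7: θ=133.5° here. β=7.8, B=130.7. 7·7.8/130.7 = 0.4178 → s = 12.4178
radial distance = base radius + s = 30 + 12.4178 = 42.4178

42.4178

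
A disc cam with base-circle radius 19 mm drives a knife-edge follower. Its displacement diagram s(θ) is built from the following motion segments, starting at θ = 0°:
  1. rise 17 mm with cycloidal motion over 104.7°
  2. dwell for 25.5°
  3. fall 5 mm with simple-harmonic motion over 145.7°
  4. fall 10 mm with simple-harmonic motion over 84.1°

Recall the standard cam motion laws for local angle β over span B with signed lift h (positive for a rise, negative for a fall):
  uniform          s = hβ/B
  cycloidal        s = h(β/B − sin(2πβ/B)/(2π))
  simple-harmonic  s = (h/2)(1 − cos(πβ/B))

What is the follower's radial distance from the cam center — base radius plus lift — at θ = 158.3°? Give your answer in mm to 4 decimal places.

seg 1 [0°–104.7°] cycloidal, h=17: full span → s += 17 → s = 17.0000
seg 2 [104.7°–130.2°] dwell: s stays 17.0000
seg 3 [130.2°–275.9°] simple-harmonic, h=-5: θ=158.3° here. β=28.1, B=145.7. -5/2·(1 − cos(π·0.1929)) = -0.4450 → s = 16.5550
radial distance = base radius + s = 19 + 16.5550 = 35.5550

35.5550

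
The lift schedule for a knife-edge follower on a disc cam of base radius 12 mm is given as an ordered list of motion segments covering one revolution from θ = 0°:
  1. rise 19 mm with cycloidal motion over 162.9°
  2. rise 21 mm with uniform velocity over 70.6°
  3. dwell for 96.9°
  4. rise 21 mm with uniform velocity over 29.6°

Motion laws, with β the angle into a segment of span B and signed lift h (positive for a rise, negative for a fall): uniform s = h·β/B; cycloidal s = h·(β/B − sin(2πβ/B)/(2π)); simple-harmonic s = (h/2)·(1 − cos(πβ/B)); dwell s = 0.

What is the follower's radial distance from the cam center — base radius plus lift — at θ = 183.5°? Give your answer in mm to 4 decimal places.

seg 1 [0°–162.9°] cycloidal, h=19: full span → s += 19 → s = 19.0000
seg 2 [162.9°–233.5°] uniform, h=21: θ=183.5° here. β=20.6, B=70.6. 21·20.6/70.6 = 6.1275 → s = 25.1275
radial distance = base radius + s = 12 + 25.1275 = 37.1275

37.1275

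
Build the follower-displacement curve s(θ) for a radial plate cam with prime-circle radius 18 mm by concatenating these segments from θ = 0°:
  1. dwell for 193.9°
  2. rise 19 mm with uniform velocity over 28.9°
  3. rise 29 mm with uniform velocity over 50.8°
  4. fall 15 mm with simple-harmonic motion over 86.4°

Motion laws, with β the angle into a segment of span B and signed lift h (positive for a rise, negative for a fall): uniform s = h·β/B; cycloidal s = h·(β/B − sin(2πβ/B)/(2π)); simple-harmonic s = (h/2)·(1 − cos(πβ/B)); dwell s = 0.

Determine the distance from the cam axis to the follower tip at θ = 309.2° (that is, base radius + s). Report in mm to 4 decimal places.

seg 1 [0°–193.9°] dwell: s stays 0.0000
seg 2 [193.9°–222.8°] uniform, h=19: full span → s += 19 → s = 19.0000
seg 3 [222.8°–273.6°] uniform, h=29: full span → s += 29 → s = 48.0000
seg 4 [273.6°–360°] simple-harmonic, h=-15: θ=309.2° here. β=35.6, B=86.4. -15/2·(1 − cos(π·0.4120)) = -5.4537 → s = 42.5463
radial distance = base radius + s = 18 + 42.5463 = 60.5463

60.5463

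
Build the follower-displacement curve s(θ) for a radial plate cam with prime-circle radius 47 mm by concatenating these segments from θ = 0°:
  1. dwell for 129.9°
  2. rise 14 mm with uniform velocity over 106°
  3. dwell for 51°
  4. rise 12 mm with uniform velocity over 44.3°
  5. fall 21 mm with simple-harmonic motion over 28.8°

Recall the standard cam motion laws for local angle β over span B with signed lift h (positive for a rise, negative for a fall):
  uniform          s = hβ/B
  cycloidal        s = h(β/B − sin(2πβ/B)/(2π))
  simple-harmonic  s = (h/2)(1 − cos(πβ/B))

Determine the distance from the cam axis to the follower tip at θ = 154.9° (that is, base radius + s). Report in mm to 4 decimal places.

seg 1 [0°–129.9°] dwell: s stays 0.0000
seg 2 [129.9°–235.9°] uniform, h=14: θ=154.9° here. β=25, B=106. 14·25/106 = 3.3019 → s = 3.3019
radial distance = base radius + s = 47 + 3.3019 = 50.3019

50.3019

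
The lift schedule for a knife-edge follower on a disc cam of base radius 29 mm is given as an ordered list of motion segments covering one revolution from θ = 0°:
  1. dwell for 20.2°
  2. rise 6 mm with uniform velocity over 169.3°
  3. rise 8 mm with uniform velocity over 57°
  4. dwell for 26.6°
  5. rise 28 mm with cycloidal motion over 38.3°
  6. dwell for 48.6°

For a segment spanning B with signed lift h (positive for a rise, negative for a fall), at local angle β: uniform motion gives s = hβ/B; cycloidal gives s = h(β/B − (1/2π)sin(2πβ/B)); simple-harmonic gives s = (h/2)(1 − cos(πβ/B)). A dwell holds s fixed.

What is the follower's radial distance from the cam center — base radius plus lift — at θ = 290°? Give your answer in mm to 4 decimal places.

seg 1 [0°–20.2°] dwell: s stays 0.0000
seg 2 [20.2°–189.5°] uniform, h=6: full span → s += 6 → s = 6.0000
seg 3 [189.5°–246.5°] uniform, h=8: full span → s += 8 → s = 14.0000
seg 4 [246.5°–273.1°] dwell: s stays 14.0000
seg 5 [273.1°–311.4°] cycloidal, h=28: θ=290° here. β=16.9, B=38.3. 28·(0.4413 − sin(2π·0.4413)/(2π)) = 10.7473 → s = 24.7473
radial distance = base radius + s = 29 + 24.7473 = 53.7473

53.7473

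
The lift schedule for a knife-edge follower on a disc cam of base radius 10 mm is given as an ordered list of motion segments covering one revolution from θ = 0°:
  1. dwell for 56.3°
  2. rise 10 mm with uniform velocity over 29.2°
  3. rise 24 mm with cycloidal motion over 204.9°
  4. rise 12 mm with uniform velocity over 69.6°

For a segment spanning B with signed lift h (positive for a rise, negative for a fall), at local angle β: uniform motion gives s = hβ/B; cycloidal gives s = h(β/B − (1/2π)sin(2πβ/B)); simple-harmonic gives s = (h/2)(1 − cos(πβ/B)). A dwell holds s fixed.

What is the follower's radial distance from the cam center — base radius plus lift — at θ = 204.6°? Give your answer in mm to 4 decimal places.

seg 1 [0°–56.3°] dwell: s stays 0.0000
seg 2 [56.3°–85.5°] uniform, h=10: full span → s += 10 → s = 10.0000
seg 3 [85.5°–290.4°] cycloidal, h=24: θ=204.6° here. β=119.1, B=204.9. 24·(0.5813 − sin(2π·0.5813)/(2π)) = 15.8168 → s = 25.8168
radial distance = base radius + s = 10 + 25.8168 = 35.8168

35.8168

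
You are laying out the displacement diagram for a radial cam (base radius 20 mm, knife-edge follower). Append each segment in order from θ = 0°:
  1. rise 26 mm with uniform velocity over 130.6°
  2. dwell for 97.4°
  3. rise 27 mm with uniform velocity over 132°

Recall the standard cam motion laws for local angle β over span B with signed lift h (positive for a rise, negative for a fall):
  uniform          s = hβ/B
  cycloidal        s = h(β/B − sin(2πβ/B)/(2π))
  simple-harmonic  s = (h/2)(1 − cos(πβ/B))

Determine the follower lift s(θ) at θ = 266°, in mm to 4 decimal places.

seg 1 [0°–130.6°] uniform, h=26: full span → s += 26 → s = 26.0000
seg 2 [130.6°–228°] dwell: s stays 26.0000
seg 3 [228°–360°] uniform, h=27: θ=266° here. β=38, B=132. 27·38/132 = 7.7727 → s = 33.7727

33.7727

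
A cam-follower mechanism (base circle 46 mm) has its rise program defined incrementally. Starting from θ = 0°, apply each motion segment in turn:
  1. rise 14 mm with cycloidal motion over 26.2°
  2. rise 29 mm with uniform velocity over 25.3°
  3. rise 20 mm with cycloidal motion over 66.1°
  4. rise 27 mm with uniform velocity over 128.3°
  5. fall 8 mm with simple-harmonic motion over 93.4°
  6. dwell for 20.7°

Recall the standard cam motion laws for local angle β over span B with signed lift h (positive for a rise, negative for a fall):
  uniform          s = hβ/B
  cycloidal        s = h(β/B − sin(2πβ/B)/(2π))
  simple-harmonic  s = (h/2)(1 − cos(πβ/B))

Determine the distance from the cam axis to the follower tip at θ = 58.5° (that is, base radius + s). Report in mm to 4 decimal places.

seg 1 [0°–26.2°] cycloidal, h=14: full span → s += 14 → s = 14.0000
seg 2 [26.2°–51.5°] uniform, h=29: full span → s += 29 → s = 43.0000
seg 3 [51.5°–117.6°] cycloidal, h=20: θ=58.5° here. β=7, B=66.1. 20·(0.1059 − sin(2π·0.1059)/(2π)) = 0.1529 → s = 43.1529
radial distance = base radius + s = 46 + 43.1529 = 89.1529

89.1529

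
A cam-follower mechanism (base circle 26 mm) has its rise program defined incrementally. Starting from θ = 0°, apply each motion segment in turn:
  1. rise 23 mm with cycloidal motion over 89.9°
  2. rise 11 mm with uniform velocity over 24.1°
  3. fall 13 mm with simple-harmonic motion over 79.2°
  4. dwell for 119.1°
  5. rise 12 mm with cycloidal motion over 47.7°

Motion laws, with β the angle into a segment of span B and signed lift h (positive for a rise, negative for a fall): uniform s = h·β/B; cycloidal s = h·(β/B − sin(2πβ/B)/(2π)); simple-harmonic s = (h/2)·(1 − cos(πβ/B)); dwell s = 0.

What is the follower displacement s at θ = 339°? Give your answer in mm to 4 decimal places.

seg 1 [0°–89.9°] cycloidal, h=23: full span → s += 23 → s = 23.0000
seg 2 [89.9°–114°] uniform, h=11: full span → s += 11 → s = 34.0000
seg 3 [114°–193.2°] simple-harmonic, h=-13: full span → s += -13 → s = 21.0000
seg 4 [193.2°–312.3°] dwell: s stays 21.0000
seg 5 [312.3°–360°] cycloidal, h=12: θ=339° here. β=26.7, B=47.7. 12·(0.5597 − sin(2π·0.5597)/(2π)) = 7.4172 → s = 28.4172

28.4172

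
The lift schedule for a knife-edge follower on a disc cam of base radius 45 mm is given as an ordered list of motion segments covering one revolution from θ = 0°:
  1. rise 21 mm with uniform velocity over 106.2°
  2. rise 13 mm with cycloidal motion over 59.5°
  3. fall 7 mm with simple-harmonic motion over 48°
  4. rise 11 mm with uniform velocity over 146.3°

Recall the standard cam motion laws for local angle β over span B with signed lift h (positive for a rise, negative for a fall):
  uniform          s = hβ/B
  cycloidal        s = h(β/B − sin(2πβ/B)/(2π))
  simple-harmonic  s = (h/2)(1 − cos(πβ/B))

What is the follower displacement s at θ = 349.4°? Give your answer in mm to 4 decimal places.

seg 1 [0°–106.2°] uniform, h=21: full span → s += 21 → s = 21.0000
seg 2 [106.2°–165.7°] cycloidal, h=13: full span → s += 13 → s = 34.0000
seg 3 [165.7°–213.7°] simple-harmonic, h=-7: full span → s += -7 → s = 27.0000
seg 4 [213.7°–360°] uniform, h=11: θ=349.4° here. β=135.7, B=146.3. 11·135.7/146.3 = 10.2030 → s = 37.2030

37.2030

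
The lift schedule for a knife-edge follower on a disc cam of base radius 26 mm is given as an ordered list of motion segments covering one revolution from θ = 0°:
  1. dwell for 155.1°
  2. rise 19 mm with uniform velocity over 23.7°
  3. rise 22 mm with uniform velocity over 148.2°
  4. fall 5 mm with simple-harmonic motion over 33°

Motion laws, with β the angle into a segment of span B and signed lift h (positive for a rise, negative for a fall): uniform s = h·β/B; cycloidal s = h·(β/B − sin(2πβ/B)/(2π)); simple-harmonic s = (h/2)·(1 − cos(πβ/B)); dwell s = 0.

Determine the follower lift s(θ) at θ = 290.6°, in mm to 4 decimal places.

seg 1 [0°–155.1°] dwell: s stays 0.0000
seg 2 [155.1°–178.8°] uniform, h=19: full span → s += 19 → s = 19.0000
seg 3 [178.8°–327°] uniform, h=22: θ=290.6° here. β=111.8, B=148.2. 22·111.8/148.2 = 16.5965 → s = 35.5965

35.5965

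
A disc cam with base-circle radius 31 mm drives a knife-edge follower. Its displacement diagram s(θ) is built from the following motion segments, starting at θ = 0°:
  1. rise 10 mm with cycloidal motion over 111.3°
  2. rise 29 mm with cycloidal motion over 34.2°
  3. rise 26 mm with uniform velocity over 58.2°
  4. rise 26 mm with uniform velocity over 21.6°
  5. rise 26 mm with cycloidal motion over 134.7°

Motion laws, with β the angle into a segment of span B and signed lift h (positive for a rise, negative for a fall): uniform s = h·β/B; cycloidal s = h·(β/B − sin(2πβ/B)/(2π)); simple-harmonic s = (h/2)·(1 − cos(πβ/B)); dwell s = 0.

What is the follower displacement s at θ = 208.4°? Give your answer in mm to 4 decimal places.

seg 1 [0°–111.3°] cycloidal, h=10: full span → s += 10 → s = 10.0000
seg 2 [111.3°–145.5°] cycloidal, h=29: full span → s += 29 → s = 39.0000
seg 3 [145.5°–203.7°] uniform, h=26: full span → s += 26 → s = 65.0000
seg 4 [203.7°–225.3°] uniform, h=26: θ=208.4° here. β=4.7, B=21.6. 26·4.7/21.6 = 5.6574 → s = 70.6574

70.6574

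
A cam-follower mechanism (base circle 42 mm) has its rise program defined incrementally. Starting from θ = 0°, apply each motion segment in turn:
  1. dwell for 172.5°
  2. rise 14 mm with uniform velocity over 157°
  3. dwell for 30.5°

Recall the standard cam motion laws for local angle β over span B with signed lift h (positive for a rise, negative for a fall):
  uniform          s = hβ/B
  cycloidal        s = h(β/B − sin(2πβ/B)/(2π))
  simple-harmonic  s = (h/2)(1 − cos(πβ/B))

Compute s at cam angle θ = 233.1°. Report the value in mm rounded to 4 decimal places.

seg 1 [0°–172.5°] dwell: s stays 0.0000
seg 2 [172.5°–329.5°] uniform, h=14: θ=233.1° here. β=60.6, B=157. 14·60.6/157 = 5.4038 → s = 5.4038

5.4038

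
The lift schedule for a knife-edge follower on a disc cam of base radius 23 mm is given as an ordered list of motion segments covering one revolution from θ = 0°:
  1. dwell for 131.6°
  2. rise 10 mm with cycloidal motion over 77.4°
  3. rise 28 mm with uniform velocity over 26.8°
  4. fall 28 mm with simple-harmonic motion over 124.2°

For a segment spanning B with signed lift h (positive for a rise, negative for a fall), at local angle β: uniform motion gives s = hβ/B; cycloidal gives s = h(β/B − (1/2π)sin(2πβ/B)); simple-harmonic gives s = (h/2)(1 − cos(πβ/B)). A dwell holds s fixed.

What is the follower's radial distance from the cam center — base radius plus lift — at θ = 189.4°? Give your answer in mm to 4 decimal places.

seg 1 [0°–131.6°] dwell: s stays 0.0000
seg 2 [131.6°–209°] cycloidal, h=10: θ=189.4° here. β=57.8, B=77.4. 10·(0.7468 − sin(2π·0.7468)/(2π)) = 9.0589 → s = 9.0589
radial distance = base radius + s = 23 + 9.0589 = 32.0589

32.0589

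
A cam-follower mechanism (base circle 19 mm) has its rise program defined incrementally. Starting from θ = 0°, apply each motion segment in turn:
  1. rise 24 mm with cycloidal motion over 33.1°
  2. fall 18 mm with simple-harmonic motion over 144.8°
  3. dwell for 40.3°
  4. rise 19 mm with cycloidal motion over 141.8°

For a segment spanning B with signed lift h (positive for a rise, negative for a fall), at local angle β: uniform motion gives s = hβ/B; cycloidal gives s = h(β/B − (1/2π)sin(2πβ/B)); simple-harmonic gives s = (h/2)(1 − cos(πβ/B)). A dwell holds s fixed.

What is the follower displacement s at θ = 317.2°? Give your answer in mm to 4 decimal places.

seg 1 [0°–33.1°] cycloidal, h=24: full span → s += 24 → s = 24.0000
seg 2 [33.1°–177.9°] simple-harmonic, h=-18: full span → s += -18 → s = 6.0000
seg 3 [177.9°–218.2°] dwell: s stays 6.0000
seg 4 [218.2°–360°] cycloidal, h=19: θ=317.2° here. β=99, B=141.8. 19·(0.6982 − sin(2π·0.6982)/(2π)) = 16.1301 → s = 22.1301

22.1301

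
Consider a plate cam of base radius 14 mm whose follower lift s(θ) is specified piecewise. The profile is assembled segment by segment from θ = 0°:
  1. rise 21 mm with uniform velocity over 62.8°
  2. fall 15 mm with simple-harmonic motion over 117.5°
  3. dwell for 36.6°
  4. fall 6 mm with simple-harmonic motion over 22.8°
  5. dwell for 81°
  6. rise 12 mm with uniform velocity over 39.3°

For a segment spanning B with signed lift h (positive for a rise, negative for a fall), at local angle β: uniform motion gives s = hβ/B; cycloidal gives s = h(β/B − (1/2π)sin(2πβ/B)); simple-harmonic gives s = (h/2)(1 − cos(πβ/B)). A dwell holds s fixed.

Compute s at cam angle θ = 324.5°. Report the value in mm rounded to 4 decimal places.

seg 1 [0°–62.8°] uniform, h=21: full span → s += 21 → s = 21.0000
seg 2 [62.8°–180.3°] simple-harmonic, h=-15: full span → s += -15 → s = 6.0000
seg 3 [180.3°–216.9°] dwell: s stays 6.0000
seg 4 [216.9°–239.7°] simple-harmonic, h=-6: full span → s += -6 → s = 0.0000
seg 5 [239.7°–320.7°] dwell: s stays 0.0000
seg 6 [320.7°–360°] uniform, h=12: θ=324.5° here. β=3.8, B=39.3. 12·3.8/39.3 = 1.1603 → s = 1.1603

1.1603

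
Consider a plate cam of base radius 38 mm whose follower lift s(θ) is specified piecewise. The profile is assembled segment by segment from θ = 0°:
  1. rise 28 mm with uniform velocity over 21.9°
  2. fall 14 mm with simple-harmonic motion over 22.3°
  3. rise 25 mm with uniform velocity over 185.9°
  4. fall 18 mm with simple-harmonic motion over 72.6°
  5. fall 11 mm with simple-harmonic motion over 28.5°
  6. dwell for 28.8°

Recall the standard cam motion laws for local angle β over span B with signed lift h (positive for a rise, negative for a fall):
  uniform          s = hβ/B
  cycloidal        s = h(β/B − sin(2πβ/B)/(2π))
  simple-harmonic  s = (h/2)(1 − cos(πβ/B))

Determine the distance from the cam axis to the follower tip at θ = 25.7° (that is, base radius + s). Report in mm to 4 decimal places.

seg 1 [0°–21.9°] uniform, h=28: full span → s += 28 → s = 28.0000
seg 2 [21.9°–44.2°] simple-harmonic, h=-14: θ=25.7° here. β=3.8, B=22.3. -14/2·(1 − cos(π·0.1704)) = -0.9793 → s = 27.0207
radial distance = base radius + s = 38 + 27.0207 = 65.0207

65.0207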